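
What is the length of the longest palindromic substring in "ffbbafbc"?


Input: "ffbbafbc"
Checking substrings for palindromes:
  [0:2] "ff" (len 2) => palindrome
  [2:4] "bb" (len 2) => palindrome
Longest palindromic substring: "ff" with length 2

2


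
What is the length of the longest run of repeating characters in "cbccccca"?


Input: "cbccccca"
Scanning for longest run:
  Position 1 ('b'): new char, reset run to 1
  Position 2 ('c'): new char, reset run to 1
  Position 3 ('c'): continues run of 'c', length=2
  Position 4 ('c'): continues run of 'c', length=3
  Position 5 ('c'): continues run of 'c', length=4
  Position 6 ('c'): continues run of 'c', length=5
  Position 7 ('a'): new char, reset run to 1
Longest run: 'c' with length 5

5


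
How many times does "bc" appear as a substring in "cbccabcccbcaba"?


Searching for "bc" in "cbccabcccbcaba"
Scanning each position:
  Position 0: "cb" => no
  Position 1: "bc" => MATCH
  Position 2: "cc" => no
  Position 3: "ca" => no
  Position 4: "ab" => no
  Position 5: "bc" => MATCH
  Position 6: "cc" => no
  Position 7: "cc" => no
  Position 8: "cb" => no
  Position 9: "bc" => MATCH
  Position 10: "ca" => no
  Position 11: "ab" => no
  Position 12: "ba" => no
Total occurrences: 3

3


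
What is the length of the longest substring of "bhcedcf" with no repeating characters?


Input: "bhcedcf"
Sliding window (track last position of each char):
  Position 0 ('b'): window [0,0] length 1 -- new best
  Position 1 ('h'): window [0,1] length 2 -- new best
  Position 2 ('c'): window [0,2] length 3 -- new best
  Position 3 ('e'): window [0,3] length 4 -- new best
  Position 4 ('d'): window [0,4] length 5 -- new best
  Position 5 ('c'): repeat (last at 2), move window start to 3
  Position 5 ('c'): window [3,5] length 3
  Position 6 ('f'): window [3,6] length 4
Longest substring with no repeats: "bhced" with length 5

5


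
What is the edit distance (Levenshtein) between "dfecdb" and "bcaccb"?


Computing edit distance: "dfecdb" -> "bcaccb"
DP table:
           b    c    a    c    c    b
      0    1    2    3    4    5    6
  d   1    1    2    3    4    5    6
  f   2    2    2    3    4    5    6
  e   3    3    3    3    4    5    6
  c   4    4    3    4    3    4    5
  d   5    5    4    4    4    4    5
  b   6    5    5    5    5    5    4
Edit distance = dp[6][6] = 4

4


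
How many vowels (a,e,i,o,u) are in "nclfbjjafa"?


Input: nclfbjjafa
Checking each character:
  'n' at position 0: consonant
  'c' at position 1: consonant
  'l' at position 2: consonant
  'f' at position 3: consonant
  'b' at position 4: consonant
  'j' at position 5: consonant
  'j' at position 6: consonant
  'a' at position 7: vowel (running total: 1)
  'f' at position 8: consonant
  'a' at position 9: vowel (running total: 2)
Total vowels: 2

2


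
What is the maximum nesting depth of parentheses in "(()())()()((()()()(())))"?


Input: "(()())()()((()()()(())))"
Tracking depth:
  Position 0 '(': depth becomes 1
  Position 1 '(': depth becomes 2
  Position 2 ')': depth becomes 1
  Position 3 '(': depth becomes 2
  Position 4 ')': depth becomes 1
  Position 5 ')': depth becomes 0
  Position 6 '(': depth becomes 1
  Position 7 ')': depth becomes 0
  Position 8 '(': depth becomes 1
  Position 9 ')': depth becomes 0
  Position 10 '(': depth becomes 1
  Position 11 '(': depth becomes 2
  Position 12 '(': depth becomes 3
  Position 13 ')': depth becomes 2
  Position 14 '(': depth becomes 3
  Position 15 ')': depth becomes 2
  Position 16 '(': depth becomes 3
  Position 17 ')': depth becomes 2
  Position 18 '(': depth becomes 3
  Position 19 '(': depth becomes 4
  Position 20 ')': depth becomes 3
  Position 21 ')': depth becomes 2
  Position 22 ')': depth becomes 1
  Position 23 ')': depth becomes 0
Maximum depth reached: 4

4


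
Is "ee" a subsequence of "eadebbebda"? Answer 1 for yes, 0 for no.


Check if "ee" is a subsequence of "eadebbebda"
Greedy scan:
  Position 0 ('e'): matches sub[0] = 'e'
  Position 1 ('a'): no match needed
  Position 2 ('d'): no match needed
  Position 3 ('e'): matches sub[1] = 'e'
  Position 4 ('b'): no match needed
  Position 5 ('b'): no match needed
  Position 6 ('e'): no match needed
  Position 7 ('b'): no match needed
  Position 8 ('d'): no match needed
  Position 9 ('a'): no match needed
All 2 characters matched => is a subsequence

1


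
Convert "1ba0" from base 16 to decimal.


Input: "1ba0" in base 16
Positional expansion:
  Digit '1' (value 1) x 16^3 = 4096
  Digit 'b' (value 11) x 16^2 = 2816
  Digit 'a' (value 10) x 16^1 = 160
  Digit '0' (value 0) x 16^0 = 0
Sum = 7072

7072


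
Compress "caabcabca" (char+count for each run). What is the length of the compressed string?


Input: caabcabca
Runs:
  'c' x 1 => "c1"
  'a' x 2 => "a2"
  'b' x 1 => "b1"
  'c' x 1 => "c1"
  'a' x 1 => "a1"
  'b' x 1 => "b1"
  'c' x 1 => "c1"
  'a' x 1 => "a1"
Compressed: "c1a2b1c1a1b1c1a1"
Compressed length: 16

16


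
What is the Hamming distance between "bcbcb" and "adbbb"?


Comparing "bcbcb" and "adbbb" position by position:
  Position 0: 'b' vs 'a' => differ
  Position 1: 'c' vs 'd' => differ
  Position 2: 'b' vs 'b' => same
  Position 3: 'c' vs 'b' => differ
  Position 4: 'b' vs 'b' => same
Total differences (Hamming distance): 3

3


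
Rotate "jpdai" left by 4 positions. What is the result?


Input: "jpdai", rotate left by 4
First 4 characters: "jpda"
Remaining characters: "i"
Concatenate remaining + first: "i" + "jpda" = "ijpda"

ijpda


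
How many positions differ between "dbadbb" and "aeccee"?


Comparing "dbadbb" and "aeccee" position by position:
  Position 0: 'd' vs 'a' => DIFFER
  Position 1: 'b' vs 'e' => DIFFER
  Position 2: 'a' vs 'c' => DIFFER
  Position 3: 'd' vs 'c' => DIFFER
  Position 4: 'b' vs 'e' => DIFFER
  Position 5: 'b' vs 'e' => DIFFER
Positions that differ: 6

6


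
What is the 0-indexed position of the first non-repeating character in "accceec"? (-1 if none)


Input: accceec
Character frequencies:
  'a': 1
  'c': 4
  'e': 2
Scanning left to right for freq == 1:
  Position 0 ('a'): unique! => answer = 0

0


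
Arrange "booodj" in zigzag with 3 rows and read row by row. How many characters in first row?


Zigzag "booodj" into 3 rows:
Placing characters:
  'b' => row 0
  'o' => row 1
  'o' => row 2
  'o' => row 1
  'd' => row 0
  'j' => row 1
Rows:
  Row 0: "bd"
  Row 1: "ooj"
  Row 2: "o"
First row length: 2

2


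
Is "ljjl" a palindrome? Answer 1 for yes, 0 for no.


Input: ljjl
Reversed: ljjl
  Compare pos 0 ('l') with pos 3 ('l'): match
  Compare pos 1 ('j') with pos 2 ('j'): match
Result: palindrome

1


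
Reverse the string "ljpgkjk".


Input: ljpgkjk
Reading characters right to left:
  Position 6: 'k'
  Position 5: 'j'
  Position 4: 'k'
  Position 3: 'g'
  Position 2: 'p'
  Position 1: 'j'
  Position 0: 'l'
Reversed: kjkgpjl

kjkgpjl


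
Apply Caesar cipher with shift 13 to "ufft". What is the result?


Caesar cipher: shift "ufft" by 13
  'u' (pos 20) + 13 = pos 7 = 'h'
  'f' (pos 5) + 13 = pos 18 = 's'
  'f' (pos 5) + 13 = pos 18 = 's'
  't' (pos 19) + 13 = pos 6 = 'g'
Result: hssg

hssg


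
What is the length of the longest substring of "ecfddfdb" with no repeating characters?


Input: "ecfddfdb"
Sliding window (track last position of each char):
  Position 0 ('e'): window [0,0] length 1 -- new best
  Position 1 ('c'): window [0,1] length 2 -- new best
  Position 2 ('f'): window [0,2] length 3 -- new best
  Position 3 ('d'): window [0,3] length 4 -- new best
  Position 4 ('d'): repeat (last at 3), move window start to 4
  Position 4 ('d'): window [4,4] length 1
  Position 5 ('f'): window [4,5] length 2
  Position 6 ('d'): repeat (last at 4), move window start to 5
  Position 6 ('d'): window [5,6] length 2
  Position 7 ('b'): window [5,7] length 3
Longest substring with no repeats: "ecfd" with length 4

4


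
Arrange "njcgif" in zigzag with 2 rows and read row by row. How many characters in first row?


Zigzag "njcgif" into 2 rows:
Placing characters:
  'n' => row 0
  'j' => row 1
  'c' => row 0
  'g' => row 1
  'i' => row 0
  'f' => row 1
Rows:
  Row 0: "nci"
  Row 1: "jgf"
First row length: 3

3


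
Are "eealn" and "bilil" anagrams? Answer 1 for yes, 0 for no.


Strings: "eealn", "bilil"
Sorted first:  aeeln
Sorted second: biill
Differ at position 0: 'a' vs 'b' => not anagrams

0


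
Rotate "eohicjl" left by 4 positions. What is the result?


Input: "eohicjl", rotate left by 4
First 4 characters: "eohi"
Remaining characters: "cjl"
Concatenate remaining + first: "cjl" + "eohi" = "cjleohi"

cjleohi


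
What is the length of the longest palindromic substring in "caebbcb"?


Input: "caebbcb"
Checking substrings for palindromes:
  [4:7] "bcb" (len 3) => palindrome
  [3:5] "bb" (len 2) => palindrome
Longest palindromic substring: "bcb" with length 3

3


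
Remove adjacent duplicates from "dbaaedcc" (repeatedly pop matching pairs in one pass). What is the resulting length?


Input: dbaaedcc
Stack-based adjacent duplicate removal:
  Read 'd': push. Stack: d
  Read 'b': push. Stack: db
  Read 'a': push. Stack: dba
  Read 'a': matches stack top 'a' => pop. Stack: db
  Read 'e': push. Stack: dbe
  Read 'd': push. Stack: dbed
  Read 'c': push. Stack: dbedc
  Read 'c': matches stack top 'c' => pop. Stack: dbed
Final stack: "dbed" (length 4)

4


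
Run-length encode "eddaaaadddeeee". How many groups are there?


Input: eddaaaadddeeee
Scanning for consecutive runs:
  Group 1: 'e' x 1 (positions 0-0)
  Group 2: 'd' x 2 (positions 1-2)
  Group 3: 'a' x 4 (positions 3-6)
  Group 4: 'd' x 3 (positions 7-9)
  Group 5: 'e' x 4 (positions 10-13)
Total groups: 5

5


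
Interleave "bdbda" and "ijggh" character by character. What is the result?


Interleaving "bdbda" and "ijggh":
  Position 0: 'b' from first, 'i' from second => "bi"
  Position 1: 'd' from first, 'j' from second => "dj"
  Position 2: 'b' from first, 'g' from second => "bg"
  Position 3: 'd' from first, 'g' from second => "dg"
  Position 4: 'a' from first, 'h' from second => "ah"
Result: bidjbgdgah

bidjbgdgah


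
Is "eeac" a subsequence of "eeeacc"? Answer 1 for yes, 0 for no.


Check if "eeac" is a subsequence of "eeeacc"
Greedy scan:
  Position 0 ('e'): matches sub[0] = 'e'
  Position 1 ('e'): matches sub[1] = 'e'
  Position 2 ('e'): no match needed
  Position 3 ('a'): matches sub[2] = 'a'
  Position 4 ('c'): matches sub[3] = 'c'
  Position 5 ('c'): no match needed
All 4 characters matched => is a subsequence

1


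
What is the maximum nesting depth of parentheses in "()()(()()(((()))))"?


Input: "()()(()()(((()))))"
Tracking depth:
  Position 0 '(': depth becomes 1
  Position 1 ')': depth becomes 0
  Position 2 '(': depth becomes 1
  Position 3 ')': depth becomes 0
  Position 4 '(': depth becomes 1
  Position 5 '(': depth becomes 2
  Position 6 ')': depth becomes 1
  Position 7 '(': depth becomes 2
  Position 8 ')': depth becomes 1
  Position 9 '(': depth becomes 2
  Position 10 '(': depth becomes 3
  Position 11 '(': depth becomes 4
  Position 12 '(': depth becomes 5
  Position 13 ')': depth becomes 4
  Position 14 ')': depth becomes 3
  Position 15 ')': depth becomes 2
  Position 16 ')': depth becomes 1
  Position 17 ')': depth becomes 0
Maximum depth reached: 5

5


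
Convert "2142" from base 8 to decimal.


Input: "2142" in base 8
Positional expansion:
  Digit '2' (value 2) x 8^3 = 1024
  Digit '1' (value 1) x 8^2 = 64
  Digit '4' (value 4) x 8^1 = 32
  Digit '2' (value 2) x 8^0 = 2
Sum = 1122

1122


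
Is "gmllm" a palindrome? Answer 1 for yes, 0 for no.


Input: gmllm
Reversed: mllmg
  Compare pos 0 ('g') with pos 4 ('m'): MISMATCH
  Compare pos 1 ('m') with pos 3 ('l'): MISMATCH
Result: not a palindrome

0


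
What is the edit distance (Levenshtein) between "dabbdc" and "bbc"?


Computing edit distance: "dabbdc" -> "bbc"
DP table:
           b    b    c
      0    1    2    3
  d   1    1    2    3
  a   2    2    2    3
  b   3    2    2    3
  b   4    3    2    3
  d   5    4    3    3
  c   6    5    4    3
Edit distance = dp[6][3] = 3

3


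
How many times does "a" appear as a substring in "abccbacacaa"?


Searching for "a" in "abccbacacaa"
Scanning each position:
  Position 0: "a" => MATCH
  Position 1: "b" => no
  Position 2: "c" => no
  Position 3: "c" => no
  Position 4: "b" => no
  Position 5: "a" => MATCH
  Position 6: "c" => no
  Position 7: "a" => MATCH
  Position 8: "c" => no
  Position 9: "a" => MATCH
  Position 10: "a" => MATCH
Total occurrences: 5

5


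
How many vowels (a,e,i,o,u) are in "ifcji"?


Input: ifcji
Checking each character:
  'i' at position 0: vowel (running total: 1)
  'f' at position 1: consonant
  'c' at position 2: consonant
  'j' at position 3: consonant
  'i' at position 4: vowel (running total: 2)
Total vowels: 2

2


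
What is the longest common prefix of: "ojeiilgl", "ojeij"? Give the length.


Words: ojeiilgl, ojeij
  Position 0: all 'o' => match
  Position 1: all 'j' => match
  Position 2: all 'e' => match
  Position 3: all 'i' => match
  Position 4: ('i', 'j') => mismatch, stop
LCP = "ojei" (length 4)

4


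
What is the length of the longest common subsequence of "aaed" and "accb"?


LCS of "aaed" and "accb"
DP table:
           a    c    c    b
      0    0    0    0    0
  a   0    1    1    1    1
  a   0    1    1    1    1
  e   0    1    1    1    1
  d   0    1    1    1    1
LCS length = dp[4][4] = 1

1


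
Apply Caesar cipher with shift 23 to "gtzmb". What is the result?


Caesar cipher: shift "gtzmb" by 23
  'g' (pos 6) + 23 = pos 3 = 'd'
  't' (pos 19) + 23 = pos 16 = 'q'
  'z' (pos 25) + 23 = pos 22 = 'w'
  'm' (pos 12) + 23 = pos 9 = 'j'
  'b' (pos 1) + 23 = pos 24 = 'y'
Result: dqwjy

dqwjy


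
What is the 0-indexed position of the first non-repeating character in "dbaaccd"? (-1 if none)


Input: dbaaccd
Character frequencies:
  'a': 2
  'b': 1
  'c': 2
  'd': 2
Scanning left to right for freq == 1:
  Position 0 ('d'): freq=2, skip
  Position 1 ('b'): unique! => answer = 1

1


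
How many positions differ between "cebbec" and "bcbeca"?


Comparing "cebbec" and "bcbeca" position by position:
  Position 0: 'c' vs 'b' => DIFFER
  Position 1: 'e' vs 'c' => DIFFER
  Position 2: 'b' vs 'b' => same
  Position 3: 'b' vs 'e' => DIFFER
  Position 4: 'e' vs 'c' => DIFFER
  Position 5: 'c' vs 'a' => DIFFER
Positions that differ: 5

5


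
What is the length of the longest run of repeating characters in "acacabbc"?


Input: "acacabbc"
Scanning for longest run:
  Position 1 ('c'): new char, reset run to 1
  Position 2 ('a'): new char, reset run to 1
  Position 3 ('c'): new char, reset run to 1
  Position 4 ('a'): new char, reset run to 1
  Position 5 ('b'): new char, reset run to 1
  Position 6 ('b'): continues run of 'b', length=2
  Position 7 ('c'): new char, reset run to 1
Longest run: 'b' with length 2

2


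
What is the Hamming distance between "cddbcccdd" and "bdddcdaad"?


Comparing "cddbcccdd" and "bdddcdaad" position by position:
  Position 0: 'c' vs 'b' => differ
  Position 1: 'd' vs 'd' => same
  Position 2: 'd' vs 'd' => same
  Position 3: 'b' vs 'd' => differ
  Position 4: 'c' vs 'c' => same
  Position 5: 'c' vs 'd' => differ
  Position 6: 'c' vs 'a' => differ
  Position 7: 'd' vs 'a' => differ
  Position 8: 'd' vs 'd' => same
Total differences (Hamming distance): 5

5


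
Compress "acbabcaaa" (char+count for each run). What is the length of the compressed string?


Input: acbabcaaa
Runs:
  'a' x 1 => "a1"
  'c' x 1 => "c1"
  'b' x 1 => "b1"
  'a' x 1 => "a1"
  'b' x 1 => "b1"
  'c' x 1 => "c1"
  'a' x 3 => "a3"
Compressed: "a1c1b1a1b1c1a3"
Compressed length: 14

14


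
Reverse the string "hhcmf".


Input: hhcmf
Reading characters right to left:
  Position 4: 'f'
  Position 3: 'm'
  Position 2: 'c'
  Position 1: 'h'
  Position 0: 'h'
Reversed: fmchh

fmchh


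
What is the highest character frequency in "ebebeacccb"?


Input: ebebeacccb
Character counts:
  'a': 1
  'b': 3
  'c': 3
  'e': 3
Maximum frequency: 3

3


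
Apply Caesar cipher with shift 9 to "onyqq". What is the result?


Caesar cipher: shift "onyqq" by 9
  'o' (pos 14) + 9 = pos 23 = 'x'
  'n' (pos 13) + 9 = pos 22 = 'w'
  'y' (pos 24) + 9 = pos 7 = 'h'
  'q' (pos 16) + 9 = pos 25 = 'z'
  'q' (pos 16) + 9 = pos 25 = 'z'
Result: xwhzz

xwhzz


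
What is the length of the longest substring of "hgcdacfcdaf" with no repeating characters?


Input: "hgcdacfcdaf"
Sliding window (track last position of each char):
  Position 0 ('h'): window [0,0] length 1 -- new best
  Position 1 ('g'): window [0,1] length 2 -- new best
  Position 2 ('c'): window [0,2] length 3 -- new best
  Position 3 ('d'): window [0,3] length 4 -- new best
  Position 4 ('a'): window [0,4] length 5 -- new best
  Position 5 ('c'): repeat (last at 2), move window start to 3
  Position 5 ('c'): window [3,5] length 3
  Position 6 ('f'): window [3,6] length 4
  Position 7 ('c'): repeat (last at 5), move window start to 6
  Position 7 ('c'): window [6,7] length 2
  Position 8 ('d'): window [6,8] length 3
  Position 9 ('a'): window [6,9] length 4
  Position 10 ('f'): repeat (last at 6), move window start to 7
  Position 10 ('f'): window [7,10] length 4
Longest substring with no repeats: "hgcda" with length 5

5


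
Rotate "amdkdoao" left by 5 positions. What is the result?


Input: "amdkdoao", rotate left by 5
First 5 characters: "amdkd"
Remaining characters: "oao"
Concatenate remaining + first: "oao" + "amdkd" = "oaoamdkd"

oaoamdkd


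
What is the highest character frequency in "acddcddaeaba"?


Input: acddcddaeaba
Character counts:
  'a': 4
  'b': 1
  'c': 2
  'd': 4
  'e': 1
Maximum frequency: 4

4


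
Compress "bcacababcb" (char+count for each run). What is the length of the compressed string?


Input: bcacababcb
Runs:
  'b' x 1 => "b1"
  'c' x 1 => "c1"
  'a' x 1 => "a1"
  'c' x 1 => "c1"
  'a' x 1 => "a1"
  'b' x 1 => "b1"
  'a' x 1 => "a1"
  'b' x 1 => "b1"
  'c' x 1 => "c1"
  'b' x 1 => "b1"
Compressed: "b1c1a1c1a1b1a1b1c1b1"
Compressed length: 20

20


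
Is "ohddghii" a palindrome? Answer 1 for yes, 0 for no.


Input: ohddghii
Reversed: iihgddho
  Compare pos 0 ('o') with pos 7 ('i'): MISMATCH
  Compare pos 1 ('h') with pos 6 ('i'): MISMATCH
  Compare pos 2 ('d') with pos 5 ('h'): MISMATCH
  Compare pos 3 ('d') with pos 4 ('g'): MISMATCH
Result: not a palindrome

0


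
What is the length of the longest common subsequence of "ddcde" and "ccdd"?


LCS of "ddcde" and "ccdd"
DP table:
           c    c    d    d
      0    0    0    0    0
  d   0    0    0    1    1
  d   0    0    0    1    2
  c   0    1    1    1    2
  d   0    1    1    2    2
  e   0    1    1    2    2
LCS length = dp[5][4] = 2

2


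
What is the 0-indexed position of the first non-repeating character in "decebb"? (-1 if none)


Input: decebb
Character frequencies:
  'b': 2
  'c': 1
  'd': 1
  'e': 2
Scanning left to right for freq == 1:
  Position 0 ('d'): unique! => answer = 0

0


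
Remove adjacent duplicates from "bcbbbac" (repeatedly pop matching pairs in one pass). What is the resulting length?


Input: bcbbbac
Stack-based adjacent duplicate removal:
  Read 'b': push. Stack: b
  Read 'c': push. Stack: bc
  Read 'b': push. Stack: bcb
  Read 'b': matches stack top 'b' => pop. Stack: bc
  Read 'b': push. Stack: bcb
  Read 'a': push. Stack: bcba
  Read 'c': push. Stack: bcbac
Final stack: "bcbac" (length 5)

5


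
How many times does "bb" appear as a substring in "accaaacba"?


Searching for "bb" in "accaaacba"
Scanning each position:
  Position 0: "ac" => no
  Position 1: "cc" => no
  Position 2: "ca" => no
  Position 3: "aa" => no
  Position 4: "aa" => no
  Position 5: "ac" => no
  Position 6: "cb" => no
  Position 7: "ba" => no
Total occurrences: 0

0


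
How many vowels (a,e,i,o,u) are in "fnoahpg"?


Input: fnoahpg
Checking each character:
  'f' at position 0: consonant
  'n' at position 1: consonant
  'o' at position 2: vowel (running total: 1)
  'a' at position 3: vowel (running total: 2)
  'h' at position 4: consonant
  'p' at position 5: consonant
  'g' at position 6: consonant
Total vowels: 2

2


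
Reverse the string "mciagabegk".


Input: mciagabegk
Reading characters right to left:
  Position 9: 'k'
  Position 8: 'g'
  Position 7: 'e'
  Position 6: 'b'
  Position 5: 'a'
  Position 4: 'g'
  Position 3: 'a'
  Position 2: 'i'
  Position 1: 'c'
  Position 0: 'm'
Reversed: kgebagaicm

kgebagaicm


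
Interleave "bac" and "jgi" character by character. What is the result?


Interleaving "bac" and "jgi":
  Position 0: 'b' from first, 'j' from second => "bj"
  Position 1: 'a' from first, 'g' from second => "ag"
  Position 2: 'c' from first, 'i' from second => "ci"
Result: bjagci

bjagci


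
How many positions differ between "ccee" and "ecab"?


Comparing "ccee" and "ecab" position by position:
  Position 0: 'c' vs 'e' => DIFFER
  Position 1: 'c' vs 'c' => same
  Position 2: 'e' vs 'a' => DIFFER
  Position 3: 'e' vs 'b' => DIFFER
Positions that differ: 3

3


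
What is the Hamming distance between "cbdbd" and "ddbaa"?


Comparing "cbdbd" and "ddbaa" position by position:
  Position 0: 'c' vs 'd' => differ
  Position 1: 'b' vs 'd' => differ
  Position 2: 'd' vs 'b' => differ
  Position 3: 'b' vs 'a' => differ
  Position 4: 'd' vs 'a' => differ
Total differences (Hamming distance): 5

5


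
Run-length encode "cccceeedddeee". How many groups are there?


Input: cccceeedddeee
Scanning for consecutive runs:
  Group 1: 'c' x 4 (positions 0-3)
  Group 2: 'e' x 3 (positions 4-6)
  Group 3: 'd' x 3 (positions 7-9)
  Group 4: 'e' x 3 (positions 10-12)
Total groups: 4

4


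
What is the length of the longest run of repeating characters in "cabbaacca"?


Input: "cabbaacca"
Scanning for longest run:
  Position 1 ('a'): new char, reset run to 1
  Position 2 ('b'): new char, reset run to 1
  Position 3 ('b'): continues run of 'b', length=2
  Position 4 ('a'): new char, reset run to 1
  Position 5 ('a'): continues run of 'a', length=2
  Position 6 ('c'): new char, reset run to 1
  Position 7 ('c'): continues run of 'c', length=2
  Position 8 ('a'): new char, reset run to 1
Longest run: 'b' with length 2

2


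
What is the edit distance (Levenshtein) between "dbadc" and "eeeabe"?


Computing edit distance: "dbadc" -> "eeeabe"
DP table:
           e    e    e    a    b    e
      0    1    2    3    4    5    6
  d   1    1    2    3    4    5    6
  b   2    2    2    3    4    4    5
  a   3    3    3    3    3    4    5
  d   4    4    4    4    4    4    5
  c   5    5    5    5    5    5    5
Edit distance = dp[5][6] = 5

5


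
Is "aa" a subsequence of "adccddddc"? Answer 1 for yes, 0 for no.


Check if "aa" is a subsequence of "adccddddc"
Greedy scan:
  Position 0 ('a'): matches sub[0] = 'a'
  Position 1 ('d'): no match needed
  Position 2 ('c'): no match needed
  Position 3 ('c'): no match needed
  Position 4 ('d'): no match needed
  Position 5 ('d'): no match needed
  Position 6 ('d'): no match needed
  Position 7 ('d'): no match needed
  Position 8 ('c'): no match needed
Only matched 1/2 characters => not a subsequence

0


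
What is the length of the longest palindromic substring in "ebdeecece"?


Input: "ebdeecece"
Checking substrings for palindromes:
  [4:9] "ecece" (len 5) => palindrome
  [4:7] "ece" (len 3) => palindrome
  [5:8] "cec" (len 3) => palindrome
  [6:9] "ece" (len 3) => palindrome
  [3:5] "ee" (len 2) => palindrome
Longest palindromic substring: "ecece" with length 5

5


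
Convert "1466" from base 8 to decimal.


Input: "1466" in base 8
Positional expansion:
  Digit '1' (value 1) x 8^3 = 512
  Digit '4' (value 4) x 8^2 = 256
  Digit '6' (value 6) x 8^1 = 48
  Digit '6' (value 6) x 8^0 = 6
Sum = 822

822


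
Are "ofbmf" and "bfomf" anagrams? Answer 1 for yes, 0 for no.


Strings: "ofbmf", "bfomf"
Sorted first:  bffmo
Sorted second: bffmo
Sorted forms match => anagrams

1


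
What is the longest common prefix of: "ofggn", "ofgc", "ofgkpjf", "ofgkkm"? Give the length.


Words: ofggn, ofgc, ofgkpjf, ofgkkm
  Position 0: all 'o' => match
  Position 1: all 'f' => match
  Position 2: all 'g' => match
  Position 3: ('g', 'c', 'k', 'k') => mismatch, stop
LCP = "ofg" (length 3)

3


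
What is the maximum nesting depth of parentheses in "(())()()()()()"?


Input: "(())()()()()()"
Tracking depth:
  Position 0 '(': depth becomes 1
  Position 1 '(': depth becomes 2
  Position 2 ')': depth becomes 1
  Position 3 ')': depth becomes 0
  Position 4 '(': depth becomes 1
  Position 5 ')': depth becomes 0
  Position 6 '(': depth becomes 1
  Position 7 ')': depth becomes 0
  Position 8 '(': depth becomes 1
  Position 9 ')': depth becomes 0
  Position 10 '(': depth becomes 1
  Position 11 ')': depth becomes 0
  Position 12 '(': depth becomes 1
  Position 13 ')': depth becomes 0
Maximum depth reached: 2

2


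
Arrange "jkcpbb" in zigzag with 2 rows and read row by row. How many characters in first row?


Zigzag "jkcpbb" into 2 rows:
Placing characters:
  'j' => row 0
  'k' => row 1
  'c' => row 0
  'p' => row 1
  'b' => row 0
  'b' => row 1
Rows:
  Row 0: "jcb"
  Row 1: "kpb"
First row length: 3

3


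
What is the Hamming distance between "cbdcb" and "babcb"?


Comparing "cbdcb" and "babcb" position by position:
  Position 0: 'c' vs 'b' => differ
  Position 1: 'b' vs 'a' => differ
  Position 2: 'd' vs 'b' => differ
  Position 3: 'c' vs 'c' => same
  Position 4: 'b' vs 'b' => same
Total differences (Hamming distance): 3

3


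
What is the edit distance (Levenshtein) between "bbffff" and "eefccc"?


Computing edit distance: "bbffff" -> "eefccc"
DP table:
           e    e    f    c    c    c
      0    1    2    3    4    5    6
  b   1    1    2    3    4    5    6
  b   2    2    2    3    4    5    6
  f   3    3    3    2    3    4    5
  f   4    4    4    3    3    4    5
  f   5    5    5    4    4    4    5
  f   6    6    6    5    5    5    5
Edit distance = dp[6][6] = 5

5


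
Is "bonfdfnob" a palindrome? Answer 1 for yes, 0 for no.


Input: bonfdfnob
Reversed: bonfdfnob
  Compare pos 0 ('b') with pos 8 ('b'): match
  Compare pos 1 ('o') with pos 7 ('o'): match
  Compare pos 2 ('n') with pos 6 ('n'): match
  Compare pos 3 ('f') with pos 5 ('f'): match
Result: palindrome

1


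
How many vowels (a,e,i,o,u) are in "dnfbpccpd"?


Input: dnfbpccpd
Checking each character:
  'd' at position 0: consonant
  'n' at position 1: consonant
  'f' at position 2: consonant
  'b' at position 3: consonant
  'p' at position 4: consonant
  'c' at position 5: consonant
  'c' at position 6: consonant
  'p' at position 7: consonant
  'd' at position 8: consonant
Total vowels: 0

0


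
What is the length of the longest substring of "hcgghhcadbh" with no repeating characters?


Input: "hcgghhcadbh"
Sliding window (track last position of each char):
  Position 0 ('h'): window [0,0] length 1 -- new best
  Position 1 ('c'): window [0,1] length 2 -- new best
  Position 2 ('g'): window [0,2] length 3 -- new best
  Position 3 ('g'): repeat (last at 2), move window start to 3
  Position 3 ('g'): window [3,3] length 1
  Position 4 ('h'): window [3,4] length 2
  Position 5 ('h'): repeat (last at 4), move window start to 5
  Position 5 ('h'): window [5,5] length 1
  Position 6 ('c'): window [5,6] length 2
  Position 7 ('a'): window [5,7] length 3
  Position 8 ('d'): window [5,8] length 4 -- new best
  Position 9 ('b'): window [5,9] length 5 -- new best
  Position 10 ('h'): repeat (last at 5), move window start to 6
  Position 10 ('h'): window [6,10] length 5
Longest substring with no repeats: "hcadb" with length 5

5


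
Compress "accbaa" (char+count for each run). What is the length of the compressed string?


Input: accbaa
Runs:
  'a' x 1 => "a1"
  'c' x 2 => "c2"
  'b' x 1 => "b1"
  'a' x 2 => "a2"
Compressed: "a1c2b1a2"
Compressed length: 8

8


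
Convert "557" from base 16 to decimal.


Input: "557" in base 16
Positional expansion:
  Digit '5' (value 5) x 16^2 = 1280
  Digit '5' (value 5) x 16^1 = 80
  Digit '7' (value 7) x 16^0 = 7
Sum = 1367

1367


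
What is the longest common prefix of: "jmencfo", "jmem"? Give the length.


Words: jmencfo, jmem
  Position 0: all 'j' => match
  Position 1: all 'm' => match
  Position 2: all 'e' => match
  Position 3: ('n', 'm') => mismatch, stop
LCP = "jme" (length 3)

3


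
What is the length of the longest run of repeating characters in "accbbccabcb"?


Input: "accbbccabcb"
Scanning for longest run:
  Position 1 ('c'): new char, reset run to 1
  Position 2 ('c'): continues run of 'c', length=2
  Position 3 ('b'): new char, reset run to 1
  Position 4 ('b'): continues run of 'b', length=2
  Position 5 ('c'): new char, reset run to 1
  Position 6 ('c'): continues run of 'c', length=2
  Position 7 ('a'): new char, reset run to 1
  Position 8 ('b'): new char, reset run to 1
  Position 9 ('c'): new char, reset run to 1
  Position 10 ('b'): new char, reset run to 1
Longest run: 'c' with length 2

2


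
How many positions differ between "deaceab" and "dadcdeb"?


Comparing "deaceab" and "dadcdeb" position by position:
  Position 0: 'd' vs 'd' => same
  Position 1: 'e' vs 'a' => DIFFER
  Position 2: 'a' vs 'd' => DIFFER
  Position 3: 'c' vs 'c' => same
  Position 4: 'e' vs 'd' => DIFFER
  Position 5: 'a' vs 'e' => DIFFER
  Position 6: 'b' vs 'b' => same
Positions that differ: 4

4


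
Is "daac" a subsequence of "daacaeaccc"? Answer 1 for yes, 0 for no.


Check if "daac" is a subsequence of "daacaeaccc"
Greedy scan:
  Position 0 ('d'): matches sub[0] = 'd'
  Position 1 ('a'): matches sub[1] = 'a'
  Position 2 ('a'): matches sub[2] = 'a'
  Position 3 ('c'): matches sub[3] = 'c'
  Position 4 ('a'): no match needed
  Position 5 ('e'): no match needed
  Position 6 ('a'): no match needed
  Position 7 ('c'): no match needed
  Position 8 ('c'): no match needed
  Position 9 ('c'): no match needed
All 4 characters matched => is a subsequence

1


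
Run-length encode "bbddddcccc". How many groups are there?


Input: bbddddcccc
Scanning for consecutive runs:
  Group 1: 'b' x 2 (positions 0-1)
  Group 2: 'd' x 4 (positions 2-5)
  Group 3: 'c' x 4 (positions 6-9)
Total groups: 3

3


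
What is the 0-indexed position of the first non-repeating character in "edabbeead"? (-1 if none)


Input: edabbeead
Character frequencies:
  'a': 2
  'b': 2
  'd': 2
  'e': 3
Scanning left to right for freq == 1:
  Position 0 ('e'): freq=3, skip
  Position 1 ('d'): freq=2, skip
  Position 2 ('a'): freq=2, skip
  Position 3 ('b'): freq=2, skip
  Position 4 ('b'): freq=2, skip
  Position 5 ('e'): freq=3, skip
  Position 6 ('e'): freq=3, skip
  Position 7 ('a'): freq=2, skip
  Position 8 ('d'): freq=2, skip
  No unique character found => answer = -1

-1


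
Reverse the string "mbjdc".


Input: mbjdc
Reading characters right to left:
  Position 4: 'c'
  Position 3: 'd'
  Position 2: 'j'
  Position 1: 'b'
  Position 0: 'm'
Reversed: cdjbm

cdjbm


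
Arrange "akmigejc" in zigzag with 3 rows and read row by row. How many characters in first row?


Zigzag "akmigejc" into 3 rows:
Placing characters:
  'a' => row 0
  'k' => row 1
  'm' => row 2
  'i' => row 1
  'g' => row 0
  'e' => row 1
  'j' => row 2
  'c' => row 1
Rows:
  Row 0: "ag"
  Row 1: "kiec"
  Row 2: "mj"
First row length: 2

2


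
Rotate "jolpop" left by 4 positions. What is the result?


Input: "jolpop", rotate left by 4
First 4 characters: "jolp"
Remaining characters: "op"
Concatenate remaining + first: "op" + "jolp" = "opjolp"

opjolp


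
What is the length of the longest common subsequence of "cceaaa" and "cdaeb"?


LCS of "cceaaa" and "cdaeb"
DP table:
           c    d    a    e    b
      0    0    0    0    0    0
  c   0    1    1    1    1    1
  c   0    1    1    1    1    1
  e   0    1    1    1    2    2
  a   0    1    1    2    2    2
  a   0    1    1    2    2    2
  a   0    1    1    2    2    2
LCS length = dp[6][5] = 2

2


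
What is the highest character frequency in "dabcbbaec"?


Input: dabcbbaec
Character counts:
  'a': 2
  'b': 3
  'c': 2
  'd': 1
  'e': 1
Maximum frequency: 3

3


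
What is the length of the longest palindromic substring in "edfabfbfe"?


Input: "edfabfbfe"
Checking substrings for palindromes:
  [4:7] "bfb" (len 3) => palindrome
  [5:8] "fbf" (len 3) => palindrome
Longest palindromic substring: "bfb" with length 3

3


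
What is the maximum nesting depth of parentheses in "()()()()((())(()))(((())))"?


Input: "()()()()((())(()))(((())))"
Tracking depth:
  Position 0 '(': depth becomes 1
  Position 1 ')': depth becomes 0
  Position 2 '(': depth becomes 1
  Position 3 ')': depth becomes 0
  Position 4 '(': depth becomes 1
  Position 5 ')': depth becomes 0
  Position 6 '(': depth becomes 1
  Position 7 ')': depth becomes 0
  Position 8 '(': depth becomes 1
  Position 9 '(': depth becomes 2
  Position 10 '(': depth becomes 3
  Position 11 ')': depth becomes 2
  Position 12 ')': depth becomes 1
  Position 13 '(': depth becomes 2
  Position 14 '(': depth becomes 3
  Position 15 ')': depth becomes 2
  Position 16 ')': depth becomes 1
  Position 17 ')': depth becomes 0
  Position 18 '(': depth becomes 1
  Position 19 '(': depth becomes 2
  Position 20 '(': depth becomes 3
  Position 21 '(': depth becomes 4
  Position 22 ')': depth becomes 3
  Position 23 ')': depth becomes 2
  Position 24 ')': depth becomes 1
  Position 25 ')': depth becomes 0
Maximum depth reached: 4

4


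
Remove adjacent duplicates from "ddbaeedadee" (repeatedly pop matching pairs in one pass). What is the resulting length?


Input: ddbaeedadee
Stack-based adjacent duplicate removal:
  Read 'd': push. Stack: d
  Read 'd': matches stack top 'd' => pop. Stack: (empty)
  Read 'b': push. Stack: b
  Read 'a': push. Stack: ba
  Read 'e': push. Stack: bae
  Read 'e': matches stack top 'e' => pop. Stack: ba
  Read 'd': push. Stack: bad
  Read 'a': push. Stack: bada
  Read 'd': push. Stack: badad
  Read 'e': push. Stack: badade
  Read 'e': matches stack top 'e' => pop. Stack: badad
Final stack: "badad" (length 5)

5


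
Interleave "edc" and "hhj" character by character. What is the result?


Interleaving "edc" and "hhj":
  Position 0: 'e' from first, 'h' from second => "eh"
  Position 1: 'd' from first, 'h' from second => "dh"
  Position 2: 'c' from first, 'j' from second => "cj"
Result: ehdhcj

ehdhcj


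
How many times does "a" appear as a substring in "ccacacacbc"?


Searching for "a" in "ccacacacbc"
Scanning each position:
  Position 0: "c" => no
  Position 1: "c" => no
  Position 2: "a" => MATCH
  Position 3: "c" => no
  Position 4: "a" => MATCH
  Position 5: "c" => no
  Position 6: "a" => MATCH
  Position 7: "c" => no
  Position 8: "b" => no
  Position 9: "c" => no
Total occurrences: 3

3


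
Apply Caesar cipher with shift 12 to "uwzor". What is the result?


Caesar cipher: shift "uwzor" by 12
  'u' (pos 20) + 12 = pos 6 = 'g'
  'w' (pos 22) + 12 = pos 8 = 'i'
  'z' (pos 25) + 12 = pos 11 = 'l'
  'o' (pos 14) + 12 = pos 0 = 'a'
  'r' (pos 17) + 12 = pos 3 = 'd'
Result: gilad

gilad


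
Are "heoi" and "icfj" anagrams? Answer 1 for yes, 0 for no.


Strings: "heoi", "icfj"
Sorted first:  ehio
Sorted second: cfij
Differ at position 0: 'e' vs 'c' => not anagrams

0


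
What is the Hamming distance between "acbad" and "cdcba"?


Comparing "acbad" and "cdcba" position by position:
  Position 0: 'a' vs 'c' => differ
  Position 1: 'c' vs 'd' => differ
  Position 2: 'b' vs 'c' => differ
  Position 3: 'a' vs 'b' => differ
  Position 4: 'd' vs 'a' => differ
Total differences (Hamming distance): 5

5


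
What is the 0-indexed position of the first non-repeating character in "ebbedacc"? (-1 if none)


Input: ebbedacc
Character frequencies:
  'a': 1
  'b': 2
  'c': 2
  'd': 1
  'e': 2
Scanning left to right for freq == 1:
  Position 0 ('e'): freq=2, skip
  Position 1 ('b'): freq=2, skip
  Position 2 ('b'): freq=2, skip
  Position 3 ('e'): freq=2, skip
  Position 4 ('d'): unique! => answer = 4

4


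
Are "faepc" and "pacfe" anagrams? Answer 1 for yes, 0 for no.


Strings: "faepc", "pacfe"
Sorted first:  acefp
Sorted second: acefp
Sorted forms match => anagrams

1


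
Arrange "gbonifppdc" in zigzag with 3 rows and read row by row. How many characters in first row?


Zigzag "gbonifppdc" into 3 rows:
Placing characters:
  'g' => row 0
  'b' => row 1
  'o' => row 2
  'n' => row 1
  'i' => row 0
  'f' => row 1
  'p' => row 2
  'p' => row 1
  'd' => row 0
  'c' => row 1
Rows:
  Row 0: "gid"
  Row 1: "bnfpc"
  Row 2: "op"
First row length: 3

3


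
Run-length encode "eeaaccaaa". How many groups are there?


Input: eeaaccaaa
Scanning for consecutive runs:
  Group 1: 'e' x 2 (positions 0-1)
  Group 2: 'a' x 2 (positions 2-3)
  Group 3: 'c' x 2 (positions 4-5)
  Group 4: 'a' x 3 (positions 6-8)
Total groups: 4

4


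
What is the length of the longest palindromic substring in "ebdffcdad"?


Input: "ebdffcdad"
Checking substrings for palindromes:
  [6:9] "dad" (len 3) => palindrome
  [3:5] "ff" (len 2) => palindrome
Longest palindromic substring: "dad" with length 3

3


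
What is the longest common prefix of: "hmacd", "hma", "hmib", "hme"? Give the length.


Words: hmacd, hma, hmib, hme
  Position 0: all 'h' => match
  Position 1: all 'm' => match
  Position 2: ('a', 'a', 'i', 'e') => mismatch, stop
LCP = "hm" (length 2)

2


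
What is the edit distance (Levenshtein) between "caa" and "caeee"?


Computing edit distance: "caa" -> "caeee"
DP table:
           c    a    e    e    e
      0    1    2    3    4    5
  c   1    0    1    2    3    4
  a   2    1    0    1    2    3
  a   3    2    1    1    2    3
Edit distance = dp[3][5] = 3

3


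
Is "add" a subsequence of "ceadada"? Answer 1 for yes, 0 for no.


Check if "add" is a subsequence of "ceadada"
Greedy scan:
  Position 0 ('c'): no match needed
  Position 1 ('e'): no match needed
  Position 2 ('a'): matches sub[0] = 'a'
  Position 3 ('d'): matches sub[1] = 'd'
  Position 4 ('a'): no match needed
  Position 5 ('d'): matches sub[2] = 'd'
  Position 6 ('a'): no match needed
All 3 characters matched => is a subsequence

1


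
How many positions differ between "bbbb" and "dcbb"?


Comparing "bbbb" and "dcbb" position by position:
  Position 0: 'b' vs 'd' => DIFFER
  Position 1: 'b' vs 'c' => DIFFER
  Position 2: 'b' vs 'b' => same
  Position 3: 'b' vs 'b' => same
Positions that differ: 2

2


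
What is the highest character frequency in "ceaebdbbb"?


Input: ceaebdbbb
Character counts:
  'a': 1
  'b': 4
  'c': 1
  'd': 1
  'e': 2
Maximum frequency: 4

4


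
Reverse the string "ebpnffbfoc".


Input: ebpnffbfoc
Reading characters right to left:
  Position 9: 'c'
  Position 8: 'o'
  Position 7: 'f'
  Position 6: 'b'
  Position 5: 'f'
  Position 4: 'f'
  Position 3: 'n'
  Position 2: 'p'
  Position 1: 'b'
  Position 0: 'e'
Reversed: cofbffnpbe

cofbffnpbe


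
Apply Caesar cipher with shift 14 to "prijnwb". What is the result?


Caesar cipher: shift "prijnwb" by 14
  'p' (pos 15) + 14 = pos 3 = 'd'
  'r' (pos 17) + 14 = pos 5 = 'f'
  'i' (pos 8) + 14 = pos 22 = 'w'
  'j' (pos 9) + 14 = pos 23 = 'x'
  'n' (pos 13) + 14 = pos 1 = 'b'
  'w' (pos 22) + 14 = pos 10 = 'k'
  'b' (pos 1) + 14 = pos 15 = 'p'
Result: dfwxbkp

dfwxbkp


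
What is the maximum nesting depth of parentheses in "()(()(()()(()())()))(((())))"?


Input: "()(()(()()(()())()))(((())))"
Tracking depth:
  Position 0 '(': depth becomes 1
  Position 1 ')': depth becomes 0
  Position 2 '(': depth becomes 1
  Position 3 '(': depth becomes 2
  Position 4 ')': depth becomes 1
  Position 5 '(': depth becomes 2
  Position 6 '(': depth becomes 3
  Position 7 ')': depth becomes 2
  Position 8 '(': depth becomes 3
  Position 9 ')': depth becomes 2
  Position 10 '(': depth becomes 3
  Position 11 '(': depth becomes 4
  Position 12 ')': depth becomes 3
  Position 13 '(': depth becomes 4
  Position 14 ')': depth becomes 3
  Position 15 ')': depth becomes 2
  Position 16 '(': depth becomes 3
  Position 17 ')': depth becomes 2
  Position 18 ')': depth becomes 1
  Position 19 ')': depth becomes 0
  Position 20 '(': depth becomes 1
  Position 21 '(': depth becomes 2
  Position 22 '(': depth becomes 3
  Position 23 '(': depth becomes 4
  Position 24 ')': depth becomes 3
  Position 25 ')': depth becomes 2
  Position 26 ')': depth becomes 1
  Position 27 ')': depth becomes 0
Maximum depth reached: 4

4
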